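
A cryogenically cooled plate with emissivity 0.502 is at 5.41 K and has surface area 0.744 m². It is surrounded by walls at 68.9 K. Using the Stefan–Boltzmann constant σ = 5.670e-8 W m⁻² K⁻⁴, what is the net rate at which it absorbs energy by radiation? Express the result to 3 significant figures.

Area A = 0.744 m².
Net radiated power P_net = εσA(T⁴ − T₀⁴) = 0.502×5.670×10⁻⁸×0.744×(5.41⁴ − 68.9⁴).
T⁴ − T₀⁴ = 856.622 − 2.25360×10⁷ = -2.25351×10⁷ K⁴, so P_net = -0.477 W — negative, meaning a net gain of 0.477 W.

Net gain ≈ 0.477 W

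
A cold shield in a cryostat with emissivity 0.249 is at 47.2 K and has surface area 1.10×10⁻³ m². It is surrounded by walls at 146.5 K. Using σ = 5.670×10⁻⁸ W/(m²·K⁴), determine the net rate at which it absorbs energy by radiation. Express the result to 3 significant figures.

Net gain ≈ 7.08×10⁻³ W

Area A = 1.10×10⁻³ m².
Net radiated power P_net = εσA(T⁴ − T₀⁴) = 0.249×5.670×10⁻⁸×1.10×10⁻³×(47.2⁴ − 146.5⁴).
T⁴ − T₀⁴ = 4.96327×10⁶ − 4.60628×10⁸ = -4.55665×10⁸ K⁴, so P_net = -7.08×10⁻³ W — negative, meaning a net gain of 7.08×10⁻³ W.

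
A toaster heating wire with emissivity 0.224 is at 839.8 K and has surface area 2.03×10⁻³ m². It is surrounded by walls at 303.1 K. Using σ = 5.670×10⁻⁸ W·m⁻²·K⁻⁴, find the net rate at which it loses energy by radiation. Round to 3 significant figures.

Net loss ≈ 12.6 W

Area A = 2.03×10⁻³ m².
Net radiated power P_net = εσA(T⁴ − T₀⁴) = 0.224×5.670×10⁻⁸×2.03×10⁻³×(839.8⁴ − 303.1⁴).
T⁴ − T₀⁴ = 4.97397×10¹¹ − 8.44003×10⁹ = 4.88957×10¹¹ K⁴, so P_net = 12.6 W.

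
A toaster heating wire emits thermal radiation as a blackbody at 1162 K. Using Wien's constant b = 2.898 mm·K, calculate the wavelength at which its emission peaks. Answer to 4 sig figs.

λ_max ≈ 2.494 μm

Wien's displacement law: λ_max = b/T = (2.898×10⁻³ m·K)/(1162 K) = 2.4940×10⁻⁶ m.
That is 2.494 μm, in the infrared range.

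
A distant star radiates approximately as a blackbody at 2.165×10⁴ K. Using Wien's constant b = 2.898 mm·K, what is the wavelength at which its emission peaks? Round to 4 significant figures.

Wien's displacement law: λ_max = b/T = (2.898×10⁻³ m·K)/(2.165×10⁴ K) = 1.3386×10⁻⁷ m.
That is 133.9 nm, in the ultraviolet range.

λ_max ≈ 133.9 nm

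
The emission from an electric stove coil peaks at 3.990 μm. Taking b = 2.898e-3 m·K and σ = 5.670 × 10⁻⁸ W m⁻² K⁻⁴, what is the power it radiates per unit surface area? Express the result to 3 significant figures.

Wien's law: T = b/λ_max = 2.898×10⁻³/3.990×10⁻⁶ = 726.316 K.
Then I = σT⁴ = 5.670×10⁻⁸×(726.316)⁴ = 1.58×10⁴ W/m².

I ≈ 1.58×10⁴ W/m²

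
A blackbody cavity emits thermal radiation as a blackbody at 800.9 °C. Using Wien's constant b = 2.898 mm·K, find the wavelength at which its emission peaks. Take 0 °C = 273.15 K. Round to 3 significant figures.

T = 800.9 °C + 273.15 = 1074.05 K.
Wien's displacement law: λ_max = b/T = (2.898×10⁻³ m·K)/(1074.05 K) = 2.698×10⁻⁶ m.
That is 2.70 μm, in the infrared range.

λ_max ≈ 2.70 μm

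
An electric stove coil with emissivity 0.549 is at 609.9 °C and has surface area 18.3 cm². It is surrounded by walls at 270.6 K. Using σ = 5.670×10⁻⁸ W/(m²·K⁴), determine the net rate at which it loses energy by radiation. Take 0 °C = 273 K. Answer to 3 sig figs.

T = 609.9 °C + 273 = 882.9 K.
Area A = 18.3 cm² = 1.83×10⁻³ m².
Net radiated power P_net = εσA(T⁴ − T₀⁴) = 0.549×5.670×10⁻⁸×1.83×10⁻³×(882.9⁴ − 270.6⁴).
T⁴ − T₀⁴ = 6.07640×10¹¹ − 5.36181×10⁹ = 6.02278×10¹¹ K⁴, so P_net = 34.3 W.

Net loss ≈ 34.3 W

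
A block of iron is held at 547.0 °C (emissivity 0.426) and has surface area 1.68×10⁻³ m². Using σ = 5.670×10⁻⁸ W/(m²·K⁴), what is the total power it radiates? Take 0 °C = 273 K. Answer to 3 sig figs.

T = 547.0 °C + 273 = 820.0 K.
Area A = 1.68×10⁻³ m².
P = εσAT⁴ = 0.426 × 5.670×10⁻⁸ × 1.68×10⁻³ × (820.0)⁴ = 18.3 W.

P ≈ 18.3 W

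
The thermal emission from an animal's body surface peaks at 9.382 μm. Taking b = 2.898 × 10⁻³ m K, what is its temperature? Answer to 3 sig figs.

T ≈ 309 K

Wien's law gives T = b/λ_max = (2.898×10⁻³ m·K)/(9.382×10⁻⁶ m) = 309 K.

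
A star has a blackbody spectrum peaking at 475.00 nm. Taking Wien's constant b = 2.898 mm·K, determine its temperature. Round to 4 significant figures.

T ≈ 6101 K

Wien's law gives T = b/λ_max = (2.898×10⁻³ m·K)/(4.7500×10⁻⁷ m) = 6101 K.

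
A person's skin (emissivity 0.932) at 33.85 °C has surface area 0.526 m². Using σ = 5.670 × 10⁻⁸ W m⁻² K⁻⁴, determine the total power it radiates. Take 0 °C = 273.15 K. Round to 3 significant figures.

P ≈ 247 W

T = 33.85 °C + 273.15 = 307.00 K.
Area A = 0.526 m².
P = εσAT⁴ = 0.932 × 5.670×10⁻⁸ × 0.526 × (307.00)⁴ = 247 W.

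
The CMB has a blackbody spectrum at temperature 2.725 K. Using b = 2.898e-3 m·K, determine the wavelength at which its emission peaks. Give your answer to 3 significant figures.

Wien's displacement law: λ_max = b/T = (2.898×10⁻³ m·K)/(2.725 K) = 1.063×10⁻³ m.
That is 1.06 mm, in the microwave range.

λ_max ≈ 1.06 mm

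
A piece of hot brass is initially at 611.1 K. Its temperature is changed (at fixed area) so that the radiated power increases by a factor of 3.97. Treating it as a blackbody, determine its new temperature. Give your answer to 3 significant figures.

T₂ ≈ 863 K

P ∝ T⁴, so T₂/T₁ = (P₂/P₁)^(1/4) = (3.97)^(1/4) = 1.41155.
T₂ = 611.1 × 1.41155 = 863 K.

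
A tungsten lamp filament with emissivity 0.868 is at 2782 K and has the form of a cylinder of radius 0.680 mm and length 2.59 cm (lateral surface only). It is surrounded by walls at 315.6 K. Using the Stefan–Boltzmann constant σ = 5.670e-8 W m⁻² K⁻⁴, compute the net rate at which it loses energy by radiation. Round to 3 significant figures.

Net loss ≈ 326 W

Lateral area A = 2πrL = 2π×6.80×10⁻⁴×0.0259 = 1.10659×10⁻⁴ m².
Net radiated power P_net = εσA(T⁴ − T₀⁴) = 0.868×5.670×10⁻⁸×1.10659×10⁻⁴×(2782⁴ − 315.6⁴).
T⁴ − T₀⁴ = 5.99002×10¹³ − 9.92083×10⁹ = 5.98903×10¹³ K⁴, so P_net = 326 W.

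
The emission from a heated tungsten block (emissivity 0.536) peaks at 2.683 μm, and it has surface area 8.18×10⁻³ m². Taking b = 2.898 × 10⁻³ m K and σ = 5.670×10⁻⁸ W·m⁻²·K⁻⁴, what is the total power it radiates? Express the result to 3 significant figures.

Wien's law: T = b/λ_max = 2.898×10⁻³/2.683×10⁻⁶ = 1080.13 K.
Area A = 8.18×10⁻³ m².
Then P = εσAT⁴ = 0.536×5.670×10⁻⁸×8.18×10⁻³×(1080.13)⁴ = 338 W.

P ≈ 338 W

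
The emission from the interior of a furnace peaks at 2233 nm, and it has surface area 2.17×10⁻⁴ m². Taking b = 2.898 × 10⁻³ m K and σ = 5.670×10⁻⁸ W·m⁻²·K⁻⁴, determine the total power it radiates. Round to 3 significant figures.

P ≈ 34.9 W

Wien's law: T = b/λ_max = 2.898×10⁻³/2.233×10⁻⁶ = 1297.81 K.
Area A = 2.17×10⁻⁴ m².
Then P = σAT⁴ = 5.670×10⁻⁸×2.17×10⁻⁴×(1297.81)⁴ = 34.9 W.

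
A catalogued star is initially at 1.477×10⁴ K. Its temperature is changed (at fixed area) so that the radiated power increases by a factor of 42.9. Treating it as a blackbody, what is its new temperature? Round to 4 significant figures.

P ∝ T⁴, so T₂/T₁ = (P₂/P₁)^(1/4) = (42.9)^(1/4) = 2.55926.
T₂ = 1.477×10⁴ × 2.55926 = 3.780×10⁴ K.

T₂ ≈ 3.780×10⁴ K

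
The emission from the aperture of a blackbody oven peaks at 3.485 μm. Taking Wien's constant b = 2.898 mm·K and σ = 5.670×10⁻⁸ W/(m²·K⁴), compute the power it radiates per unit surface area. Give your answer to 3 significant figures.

I ≈ 2.71×10⁴ W/m²

Wien's law: T = b/λ_max = 2.898×10⁻³/3.485×10⁻⁶ = 831.564 K.
Then I = σT⁴ = 5.670×10⁻⁸×(831.564)⁴ = 2.71×10⁴ W/m².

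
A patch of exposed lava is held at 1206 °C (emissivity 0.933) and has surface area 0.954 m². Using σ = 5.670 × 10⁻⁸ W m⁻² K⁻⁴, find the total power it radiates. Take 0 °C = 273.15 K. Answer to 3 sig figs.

P ≈ 2.42×10⁵ W

T = 1206 °C + 273.15 = 1479.15 K.
Area A = 0.954 m².
P = εσAT⁴ = 0.933 × 5.670×10⁻⁸ × 0.954 × (1479.15)⁴ = 2.42×10⁵ W.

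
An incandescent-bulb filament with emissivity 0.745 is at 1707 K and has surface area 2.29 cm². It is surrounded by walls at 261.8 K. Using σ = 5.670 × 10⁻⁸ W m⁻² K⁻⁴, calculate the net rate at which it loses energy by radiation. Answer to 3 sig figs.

Net loss ≈ 82.1 W

Area A = 2.29 cm² = 2.29×10⁻⁴ m².
Net radiated power P_net = εσA(T⁴ − T₀⁴) = 0.745×5.670×10⁻⁸×2.29×10⁻⁴×(1707⁴ − 261.8⁴).
T⁴ − T₀⁴ = 8.49052×10¹² − 4.69763×10⁹ = 8.48582×10¹² K⁴, so P_net = 82.1 W.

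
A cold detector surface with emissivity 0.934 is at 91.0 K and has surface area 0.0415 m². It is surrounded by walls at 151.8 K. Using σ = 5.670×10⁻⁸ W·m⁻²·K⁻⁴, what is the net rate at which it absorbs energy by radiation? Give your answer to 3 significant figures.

Area A = 0.0415 m².
Net radiated power P_net = εσA(T⁴ − T₀⁴) = 0.934×5.670×10⁻⁸×0.0415×(91.0⁴ − 151.8⁴).
T⁴ − T₀⁴ = 6.85750×10⁷ − 5.30991×10⁸ = -4.62416×10⁸ K⁴, so P_net = -1.02 W — negative, meaning a net gain of 1.02 W.

Net gain ≈ 1.02 W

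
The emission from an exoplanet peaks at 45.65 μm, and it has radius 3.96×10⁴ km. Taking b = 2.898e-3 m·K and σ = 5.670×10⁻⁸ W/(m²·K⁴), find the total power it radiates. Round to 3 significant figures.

P ≈ 1.81×10¹⁶ W

Wien's law: T = b/λ_max = 2.898×10⁻³/4.565×10⁻⁵ = 63.4830 K.
Surface area A = 4πR² = 4π(3.96×10⁷ m)² = 1.97061×10¹⁶ m².
Then P = σAT⁴ = 5.670×10⁻⁸×1.97061×10¹⁶×(63.4830)⁴ = 1.81×10¹⁶ W.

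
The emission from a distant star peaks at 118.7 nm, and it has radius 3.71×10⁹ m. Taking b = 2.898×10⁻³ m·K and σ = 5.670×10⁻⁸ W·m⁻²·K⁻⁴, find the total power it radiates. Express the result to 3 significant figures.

Wien's law: T = b/λ_max = 2.898×10⁻³/1.187×10⁻⁷ = 24414.5 K.
Surface area A = 4πR² = 4π(3.71×10⁹ m)² = 1.72965×10²⁰ m².
Then P = σAT⁴ = 5.670×10⁻⁸×1.72965×10²⁰×(24414.5)⁴ = 3.48×10³⁰ W.

P ≈ 3.48×10³⁰ W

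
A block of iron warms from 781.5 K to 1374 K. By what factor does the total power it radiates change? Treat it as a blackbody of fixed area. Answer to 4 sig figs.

P₂/P₁ ≈ 9.555

P ∝ T⁴, so P₂/P₁ = (T₂/T₁)⁴ = (1374/781.5)⁴ = (1.75816)⁴ = 9.555.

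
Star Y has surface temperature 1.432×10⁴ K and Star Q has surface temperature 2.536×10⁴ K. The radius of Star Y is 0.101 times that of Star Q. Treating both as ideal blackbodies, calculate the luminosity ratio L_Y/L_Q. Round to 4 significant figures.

L ∝ R²T⁴, so L_Y/L_Q = (R_Y/R_Q)²(T_Y/T_Q)⁴ = (0.101)² × (1.432×10⁴/2.536×10⁴)⁴ = 0.010201 × 0.101666 = 1.037×10⁻³.

L_Y/L_Q ≈ 1.037×10⁻³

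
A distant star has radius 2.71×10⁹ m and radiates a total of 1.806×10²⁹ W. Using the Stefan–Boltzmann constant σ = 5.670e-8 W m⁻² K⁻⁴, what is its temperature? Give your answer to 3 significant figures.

Surface area A = 4πR² = 4π(2.71×10⁹ m)² = 9.22887×10¹⁹ m².
P = σAT⁴ ⇒ T = (P/(σA))^(1/4) = (1.806×10²⁹/(5.670×10⁻⁸×9.22887×10¹⁹))^(1/4) = 1.36×10⁴ K.

T ≈ 1.36×10⁴ K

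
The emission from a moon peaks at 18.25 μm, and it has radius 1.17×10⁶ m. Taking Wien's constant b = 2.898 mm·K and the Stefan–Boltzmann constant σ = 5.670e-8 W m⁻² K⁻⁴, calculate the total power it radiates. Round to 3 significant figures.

P ≈ 6.20×10¹⁴ W

Wien's law: T = b/λ_max = 2.898×10⁻³/1.825×10⁻⁵ = 158.795 K.
Surface area A = 4πR² = 4π(1.17×10⁶ m)² = 1.72021×10¹³ m².
Then P = σAT⁴ = 5.670×10⁻⁸×1.72021×10¹³×(158.795)⁴ = 6.20×10¹⁴ W.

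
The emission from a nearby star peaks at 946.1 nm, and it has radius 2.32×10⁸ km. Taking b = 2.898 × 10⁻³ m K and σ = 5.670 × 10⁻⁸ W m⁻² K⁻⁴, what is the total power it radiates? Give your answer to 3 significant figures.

P ≈ 3.38×10³⁰ W

Wien's law: T = b/λ_max = 2.898×10⁻³/9.461×10⁻⁷ = 3063.10 K.
Surface area A = 4πR² = 4π(2.32×10¹¹ m)² = 6.76372×10²³ m².
Then P = σAT⁴ = 5.670×10⁻⁸×6.76372×10²³×(3063.10)⁴ = 3.38×10³⁰ W.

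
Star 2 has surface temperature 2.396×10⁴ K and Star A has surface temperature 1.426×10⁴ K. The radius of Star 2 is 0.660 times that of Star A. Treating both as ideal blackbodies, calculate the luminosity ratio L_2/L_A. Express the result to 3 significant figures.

L_2/L_A ≈ 3.47

L ∝ R²T⁴, so L_2/L_A = (R_2/R_A)²(T_2/T_A)⁴ = (0.660)² × (2.396×10⁴/1.426×10⁴)⁴ = 0.4356 × 7.97020 = 3.47.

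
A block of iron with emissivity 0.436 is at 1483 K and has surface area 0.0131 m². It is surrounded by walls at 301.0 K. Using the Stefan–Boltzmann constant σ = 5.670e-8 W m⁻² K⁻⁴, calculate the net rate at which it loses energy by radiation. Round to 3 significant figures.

Area A = 0.0131 m².
Net radiated power P_net = εσA(T⁴ − T₀⁴) = 0.436×5.670×10⁻⁸×0.0131×(1483⁴ − 301.0⁴).
T⁴ − T₀⁴ = 4.83687×10¹² − 8.20854×10⁹ = 4.82866×10¹² K⁴, so P_net = 1.56×10³ W.

Net loss ≈ 1.56×10³ W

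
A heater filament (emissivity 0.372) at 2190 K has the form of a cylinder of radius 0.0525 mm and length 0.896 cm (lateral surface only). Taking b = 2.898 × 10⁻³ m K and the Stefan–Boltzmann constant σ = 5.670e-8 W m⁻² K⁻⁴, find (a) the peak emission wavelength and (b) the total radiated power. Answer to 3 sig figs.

(a) λ_max = b/T = 2.898×10⁻³/2190 = 1.323×10⁻⁶ m = 1.32 μm.
Lateral area A = 2πrL = 2π×5.25×10⁻⁵×8.96×10⁻³ = 2.95561×10⁻⁶ m².
(b) P = εσAT⁴ = 0.372×5.670×10⁻⁸×2.95561×10⁻⁶×(2190)⁴ = 1.43 W.

λ_max ≈ 1.32 μm; P ≈ 1.43 W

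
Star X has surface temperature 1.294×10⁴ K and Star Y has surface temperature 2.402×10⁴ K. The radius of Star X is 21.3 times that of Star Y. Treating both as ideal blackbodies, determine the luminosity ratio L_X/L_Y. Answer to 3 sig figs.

L ∝ R²T⁴, so L_X/L_Y = (R_X/R_Y)²(T_X/T_Y)⁴ = (21.3)² × (1.294×10⁴/2.402×10⁴)⁴ = 453.69 × 0.0842258 = 38.2.

L_X/L_Y ≈ 38.2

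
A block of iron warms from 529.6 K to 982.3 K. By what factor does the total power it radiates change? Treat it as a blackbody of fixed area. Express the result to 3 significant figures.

P ∝ T⁴, so P₂/P₁ = (T₂/T₁)⁴ = (982.3/529.6)⁴ = (1.85480)⁴ = 11.8.

P₂/P₁ ≈ 11.8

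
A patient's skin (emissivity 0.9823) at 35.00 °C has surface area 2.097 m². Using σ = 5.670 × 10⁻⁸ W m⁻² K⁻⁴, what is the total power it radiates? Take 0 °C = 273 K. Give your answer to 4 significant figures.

P ≈ 1051 W

T = 35.00 °C + 273 = 308.00 K.
Area A = 2.097 m².
P = εσAT⁴ = 0.9823 × 5.670×10⁻⁸ × 2.097 × (308.00)⁴ = 1051 W.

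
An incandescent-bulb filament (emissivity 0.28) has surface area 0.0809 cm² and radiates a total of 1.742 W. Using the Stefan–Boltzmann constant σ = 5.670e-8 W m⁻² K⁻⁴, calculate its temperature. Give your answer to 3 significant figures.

T ≈ 1.92×10³ K

Area A = 0.0809 cm² = 8.09×10⁻⁶ m².
P = εσAT⁴ ⇒ T = (P/(εσA))^(1/4) = (1.742/(0.28×5.670×10⁻⁸×8.09×10⁻⁶))^(1/4) = 1.92×10³ K.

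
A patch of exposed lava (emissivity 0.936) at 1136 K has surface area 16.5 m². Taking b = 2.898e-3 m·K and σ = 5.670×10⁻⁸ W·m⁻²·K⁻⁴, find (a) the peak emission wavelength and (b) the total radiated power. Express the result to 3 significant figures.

(a) λ_max = b/T = 2.898×10⁻³/1136 = 2.551×10⁻⁶ m = 2.55 μm.
Area A = 16.5 m².
(b) P = εσAT⁴ = 0.936×5.670×10⁻⁸×16.5×(1136)⁴ = 1.46×10⁶ W.

λ_max ≈ 2.55 μm; P ≈ 1.46×10⁶ W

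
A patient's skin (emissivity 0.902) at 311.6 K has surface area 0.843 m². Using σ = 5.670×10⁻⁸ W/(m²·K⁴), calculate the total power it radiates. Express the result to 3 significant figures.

Area A = 0.843 m².
P = εσAT⁴ = 0.902 × 5.670×10⁻⁸ × 0.843 × (311.6)⁴ = 406 W.

P ≈ 406 W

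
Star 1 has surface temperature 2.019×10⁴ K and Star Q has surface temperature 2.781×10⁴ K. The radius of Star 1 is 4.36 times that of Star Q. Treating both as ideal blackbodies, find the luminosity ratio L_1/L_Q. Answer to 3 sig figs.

L_1/L_Q ≈ 5.28

L ∝ R²T⁴, so L_1/L_Q = (R_1/R_Q)²(T_1/T_Q)⁴ = (4.36)² × (2.019×10⁴/2.781×10⁴)⁴ = 19.0096 × 0.277806 = 5.28.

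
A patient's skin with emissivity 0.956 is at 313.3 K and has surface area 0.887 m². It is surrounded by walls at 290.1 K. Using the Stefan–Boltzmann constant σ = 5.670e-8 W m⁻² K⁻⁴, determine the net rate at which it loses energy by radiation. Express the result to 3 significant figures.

Net loss ≈ 123 W

Area A = 0.887 m².
Net radiated power P_net = εσA(T⁴ − T₀⁴) = 0.956×5.670×10⁻⁸×0.887×(313.3⁴ − 290.1⁴).
T⁴ − T₀⁴ = 9.63478×10⁹ − 7.08257×10⁹ = 2.55221×10⁹ K⁴, so P_net = 123 W.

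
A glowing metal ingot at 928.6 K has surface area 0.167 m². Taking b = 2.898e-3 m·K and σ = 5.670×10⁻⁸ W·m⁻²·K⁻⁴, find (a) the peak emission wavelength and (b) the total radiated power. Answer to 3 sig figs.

(a) λ_max = b/T = 2.898×10⁻³/928.6 = 3.121×10⁻⁶ m = 3.12 μm.
Area A = 0.167 m².
(b) P = σAT⁴ = 5.670×10⁻⁸×0.167×(928.6)⁴ = 7.04×10³ W.

λ_max ≈ 3.12 μm; P ≈ 7.04×10³ W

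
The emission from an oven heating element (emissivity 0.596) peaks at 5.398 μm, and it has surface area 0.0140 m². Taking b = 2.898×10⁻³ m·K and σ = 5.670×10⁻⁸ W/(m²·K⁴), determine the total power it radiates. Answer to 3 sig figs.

Wien's law: T = b/λ_max = 2.898×10⁻³/5.398×10⁻⁶ = 536.866 K.
Area A = 0.0140 m².
Then P = εσAT⁴ = 0.596×5.670×10⁻⁸×0.0140×(536.866)⁴ = 39.3 W.

P ≈ 39.3 W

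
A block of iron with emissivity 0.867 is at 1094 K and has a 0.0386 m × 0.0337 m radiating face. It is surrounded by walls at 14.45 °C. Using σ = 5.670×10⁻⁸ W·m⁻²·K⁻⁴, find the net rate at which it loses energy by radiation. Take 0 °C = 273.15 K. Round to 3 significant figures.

Net loss ≈ 91.2 W

Surroundings: T = 14.45 °C + 273.15 = 287.60 K.
Area A = 0.0386 × 0.0337 = 1.30082×10⁻³ m².
Net radiated power P_net = εσA(T⁴ − T₀⁴) = 0.867×5.670×10⁻⁸×1.30082×10⁻³×(1094⁴ − 287.60⁴).
T⁴ − T₀⁴ = 1.43242×10¹² − 6.84157×10⁹ = 1.42558×10¹² K⁴, so P_net = 91.2 W.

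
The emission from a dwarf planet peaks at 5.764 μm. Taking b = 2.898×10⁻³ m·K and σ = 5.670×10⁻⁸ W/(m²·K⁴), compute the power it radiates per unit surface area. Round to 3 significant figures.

I ≈ 3.62×10³ W/m²

Wien's law: T = b/λ_max = 2.898×10⁻³/5.764×10⁻⁶ = 502.776 K.
Then I = σT⁴ = 5.670×10⁻⁸×(502.776)⁴ = 3.62×10³ W/m².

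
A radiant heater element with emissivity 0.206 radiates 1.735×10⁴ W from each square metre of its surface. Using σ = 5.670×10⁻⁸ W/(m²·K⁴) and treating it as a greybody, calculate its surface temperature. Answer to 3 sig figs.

T ≈ 1.10×10³ K

I = εσT⁴, so T = (I/εσ)^(1/4) = (1.735×10⁴/(0.206×5.670×10⁻⁸))^(1/4) = 1.10×10³ K.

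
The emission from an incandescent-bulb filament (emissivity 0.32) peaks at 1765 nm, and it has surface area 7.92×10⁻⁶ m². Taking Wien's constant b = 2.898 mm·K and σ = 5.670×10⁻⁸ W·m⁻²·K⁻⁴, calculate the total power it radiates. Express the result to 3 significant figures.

Wien's law: T = b/λ_max = 2.898×10⁻³/1.765×10⁻⁶ = 1641.93 K.
Area A = 7.92×10⁻⁶ m².
Then P = εσAT⁴ = 0.32×5.670×10⁻⁸×7.92×10⁻⁶×(1641.93)⁴ = 1.04 W.

P ≈ 1.04 W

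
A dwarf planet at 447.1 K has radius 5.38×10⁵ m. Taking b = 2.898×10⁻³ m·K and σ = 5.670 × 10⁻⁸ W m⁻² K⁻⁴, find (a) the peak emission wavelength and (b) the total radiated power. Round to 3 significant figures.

λ_max ≈ 6.48 μm; P ≈ 8.24×10¹⁵ W

(a) λ_max = b/T = 2.898×10⁻³/447.1 = 6.482×10⁻⁶ m = 6.48 μm.
Surface area A = 4πR² = 4π(5.38×10⁵ m)² = 3.63726×10¹² m².
(b) P = σAT⁴ = 5.670×10⁻⁸×3.63726×10¹²×(447.1)⁴ = 8.24×10¹⁵ W.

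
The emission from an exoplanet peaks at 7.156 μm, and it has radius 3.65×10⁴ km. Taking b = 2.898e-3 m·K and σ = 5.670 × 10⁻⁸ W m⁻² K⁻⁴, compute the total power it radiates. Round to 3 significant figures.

Wien's law: T = b/λ_max = 2.898×10⁻³/7.156×10⁻⁶ = 404.975 K.
Surface area A = 4πR² = 4π(3.65×10⁷ m)² = 1.67415×10¹⁶ m².
Then P = σAT⁴ = 5.670×10⁻⁸×1.67415×10¹⁶×(404.975)⁴ = 2.55×10¹⁹ W.

P ≈ 2.55×10¹⁹ W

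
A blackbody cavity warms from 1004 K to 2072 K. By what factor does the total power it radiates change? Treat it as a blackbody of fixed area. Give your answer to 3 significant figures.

P ∝ T⁴, so P₂/P₁ = (T₂/T₁)⁴ = (2072/1004)⁴ = (2.06375)⁴ = 18.1.

P₂/P₁ ≈ 18.1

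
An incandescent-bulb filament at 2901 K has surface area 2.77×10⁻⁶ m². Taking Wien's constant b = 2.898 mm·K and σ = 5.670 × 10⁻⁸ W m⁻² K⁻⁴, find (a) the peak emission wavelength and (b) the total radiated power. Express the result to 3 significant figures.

λ_max ≈ 999 nm; P ≈ 11.1 W

(a) λ_max = b/T = 2.898×10⁻³/2901 = 9.990×10⁻⁷ m = 999 nm.
Area A = 2.77×10⁻⁶ m².
(b) P = σAT⁴ = 5.670×10⁻⁸×2.77×10⁻⁶×(2901)⁴ = 11.1 W.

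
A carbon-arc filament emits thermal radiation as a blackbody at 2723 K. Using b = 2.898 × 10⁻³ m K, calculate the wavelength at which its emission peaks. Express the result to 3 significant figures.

λ_max ≈ 1.06×10³ nm

Wien's displacement law: λ_max = b/T = (2.898×10⁻³ m·K)/(2723 K) = 1.064×10⁻⁶ m.
That is 1.06×10³ nm, in the infrared range.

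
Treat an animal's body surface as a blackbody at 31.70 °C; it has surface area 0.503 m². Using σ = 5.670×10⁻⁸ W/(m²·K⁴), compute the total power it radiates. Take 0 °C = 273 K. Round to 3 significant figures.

P ≈ 246 W

T = 31.70 °C + 273 = 304.70 K.
Area A = 0.503 m².
P = σAT⁴ = 5.670×10⁻⁸ × 0.503 × (304.70)⁴ = 246 W.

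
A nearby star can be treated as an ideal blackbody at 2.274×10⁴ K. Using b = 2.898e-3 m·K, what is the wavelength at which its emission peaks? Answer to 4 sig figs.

Wien's displacement law: λ_max = b/T = (2.898×10⁻³ m·K)/(2.274×10⁴ K) = 1.2744×10⁻⁷ m.
That is 127.4 nm, in the ultraviolet range.

λ_max ≈ 127.4 nm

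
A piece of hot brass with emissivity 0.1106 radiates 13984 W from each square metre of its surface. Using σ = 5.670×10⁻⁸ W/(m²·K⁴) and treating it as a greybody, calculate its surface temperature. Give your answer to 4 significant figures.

I = εσT⁴, so T = (I/εσ)^(1/4) = (13984/(0.1106×5.670×10⁻⁸))^(1/4) = 1222 K.

T ≈ 1222 K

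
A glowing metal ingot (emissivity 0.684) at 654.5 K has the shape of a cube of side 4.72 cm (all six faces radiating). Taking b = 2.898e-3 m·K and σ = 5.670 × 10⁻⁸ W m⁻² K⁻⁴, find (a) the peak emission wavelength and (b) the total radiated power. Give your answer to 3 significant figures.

λ_max ≈ 4.43 μm; P ≈ 95.1 W

(a) λ_max = b/T = 2.898×10⁻³/654.5 = 4.428×10⁻⁶ m = 4.43 μm.
Area A = 6s² = 6×(0.0472 m)² = 0.013367 m².
(b) P = εσAT⁴ = 0.684×5.670×10⁻⁸×0.013367×(654.5)⁴ = 95.1 W.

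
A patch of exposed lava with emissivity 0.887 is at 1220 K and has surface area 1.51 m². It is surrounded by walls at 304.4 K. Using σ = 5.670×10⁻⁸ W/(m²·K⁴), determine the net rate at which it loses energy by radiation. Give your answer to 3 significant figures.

Net loss ≈ 1.68×10⁵ W

Area A = 1.51 m².
Net radiated power P_net = εσA(T⁴ − T₀⁴) = 0.887×5.670×10⁻⁸×1.51×(1220⁴ − 304.4⁴).
T⁴ − T₀⁴ = 2.21533×10¹² − 8.58576×10⁹ = 2.20674×10¹² K⁴, so P_net = 1.68×10⁵ W.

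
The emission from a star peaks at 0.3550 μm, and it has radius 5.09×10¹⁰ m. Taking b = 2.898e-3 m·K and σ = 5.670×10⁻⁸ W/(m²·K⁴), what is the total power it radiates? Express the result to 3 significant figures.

Wien's law: T = b/λ_max = 2.898×10⁻³/3.550×10⁻⁷ = 8163.38 K.
Surface area A = 4πR² = 4π(5.09×10¹⁰ m)² = 3.25571×10²² m².
Then P = σAT⁴ = 5.670×10⁻⁸×3.25571×10²²×(8163.38)⁴ = 8.20×10³⁰ W.

P ≈ 8.20×10³⁰ W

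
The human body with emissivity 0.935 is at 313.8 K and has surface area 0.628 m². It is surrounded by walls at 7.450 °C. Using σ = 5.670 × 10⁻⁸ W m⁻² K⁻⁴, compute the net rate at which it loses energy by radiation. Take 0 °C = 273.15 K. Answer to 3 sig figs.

Surroundings: T = 7.450 °C + 273.15 = 280.600 K.
Area A = 0.628 m².
Net radiated power P_net = εσA(T⁴ − T₀⁴) = 0.935×5.670×10⁻⁸×0.628×(313.8⁴ − 280.600⁴).
T⁴ − T₀⁴ = 9.69643×10⁹ − 6.19941×10⁹ = 3.49702×10⁹ K⁴, so P_net = 116 W.

Net loss ≈ 116 W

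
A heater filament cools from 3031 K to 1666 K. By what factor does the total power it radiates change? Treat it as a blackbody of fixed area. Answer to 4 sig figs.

P ∝ T⁴, so P₂/P₁ = (T₂/T₁)⁴ = (1666/3031)⁴ = (0.549654)⁴ = 0.09128.

P₂/P₁ ≈ 0.09128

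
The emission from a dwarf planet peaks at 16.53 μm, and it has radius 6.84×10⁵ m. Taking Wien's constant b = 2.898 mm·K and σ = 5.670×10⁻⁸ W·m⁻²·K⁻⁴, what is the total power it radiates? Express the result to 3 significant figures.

Wien's law: T = b/λ_max = 2.898×10⁻³/1.653×10⁻⁵ = 175.318 K.
Surface area A = 4πR² = 4π(6.84×10⁵ m)² = 5.87925×10¹² m².
Then P = σAT⁴ = 5.670×10⁻⁸×5.87925×10¹²×(175.318)⁴ = 3.15×10¹⁴ W.

P ≈ 3.15×10¹⁴ W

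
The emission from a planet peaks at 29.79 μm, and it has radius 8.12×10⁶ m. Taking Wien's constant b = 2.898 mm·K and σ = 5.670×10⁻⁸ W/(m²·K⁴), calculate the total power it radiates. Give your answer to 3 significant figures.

Wien's law: T = b/λ_max = 2.898×10⁻³/2.979×10⁻⁵ = 97.2810 K.
Surface area A = 4πR² = 4π(8.12×10⁶ m)² = 8.28556×10¹⁴ m².
Then P = σAT⁴ = 5.670×10⁻⁸×8.28556×10¹⁴×(97.2810)⁴ = 4.21×10¹⁵ W.

P ≈ 4.21×10¹⁵ W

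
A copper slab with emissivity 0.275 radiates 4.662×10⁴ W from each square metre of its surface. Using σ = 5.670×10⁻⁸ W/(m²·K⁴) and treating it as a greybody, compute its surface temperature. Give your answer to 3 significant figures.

I = εσT⁴, so T = (I/εσ)^(1/4) = (4.662×10⁴/(0.275×5.670×10⁻⁸))^(1/4) = 1.31×10³ K.

T ≈ 1.31×10³ K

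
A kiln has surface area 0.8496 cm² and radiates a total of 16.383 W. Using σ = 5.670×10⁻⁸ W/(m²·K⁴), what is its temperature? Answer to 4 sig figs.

Area A = 0.8496 cm² = 8.496×10⁻⁵ m².
P = σAT⁴ ⇒ T = (P/(σA))^(1/4) = (16.383/(5.670×10⁻⁸×8.496×10⁻⁵))^(1/4) = 1358 K.

T ≈ 1358 K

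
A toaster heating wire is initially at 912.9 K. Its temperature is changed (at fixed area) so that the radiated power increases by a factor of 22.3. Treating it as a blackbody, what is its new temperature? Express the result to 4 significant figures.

T₂ ≈ 1984 K

P ∝ T⁴, so T₂/T₁ = (P₂/P₁)^(1/4) = (22.3)^(1/4) = 2.17308.
T₂ = 912.9 × 2.17308 = 1984 K.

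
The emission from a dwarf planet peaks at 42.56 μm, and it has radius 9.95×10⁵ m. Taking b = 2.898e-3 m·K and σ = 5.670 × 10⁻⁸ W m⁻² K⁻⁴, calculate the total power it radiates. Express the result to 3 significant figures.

Wien's law: T = b/λ_max = 2.898×10⁻³/4.256×10⁻⁵ = 68.0921 K.
Surface area A = 4πR² = 4π(9.95×10⁵ m)² = 1.24410×10¹³ m².
Then P = σAT⁴ = 5.670×10⁻⁸×1.24410×10¹³×(68.0921)⁴ = 1.52×10¹³ W.

P ≈ 1.52×10¹³ W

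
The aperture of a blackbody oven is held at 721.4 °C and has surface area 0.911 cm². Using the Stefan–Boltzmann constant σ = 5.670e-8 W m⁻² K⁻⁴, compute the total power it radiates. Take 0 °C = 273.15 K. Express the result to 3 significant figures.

T = 721.4 °C + 273.15 = 994.55 K.
Area A = 0.911 cm² = 9.11×10⁻⁵ m².
P = σAT⁴ = 5.670×10⁻⁸ × 9.11×10⁻⁵ × (994.55)⁴ = 5.05 W.

P ≈ 5.05 W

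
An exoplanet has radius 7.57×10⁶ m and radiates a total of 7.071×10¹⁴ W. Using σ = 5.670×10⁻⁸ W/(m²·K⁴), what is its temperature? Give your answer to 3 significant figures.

Surface area A = 4πR² = 4π(7.57×10⁶ m)² = 7.20115×10¹⁴ m².
P = σAT⁴ ⇒ T = (P/(σA))^(1/4) = (7.071×10¹⁴/(5.670×10⁻⁸×7.20115×10¹⁴))^(1/4) = 64.5 K.

T ≈ 64.5 K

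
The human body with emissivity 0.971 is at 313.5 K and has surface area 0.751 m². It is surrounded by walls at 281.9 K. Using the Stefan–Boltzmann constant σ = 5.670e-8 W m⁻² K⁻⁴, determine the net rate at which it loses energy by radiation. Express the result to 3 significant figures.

Area A = 0.751 m².
Net radiated power P_net = εσA(T⁴ − T₀⁴) = 0.971×5.670×10⁻⁸×0.751×(313.5⁴ − 281.9⁴).
T⁴ − T₀⁴ = 9.65940×10⁹ − 6.31510×10⁹ = 3.34430×10⁹ K⁴, so P_net = 138 W.

Net loss ≈ 138 W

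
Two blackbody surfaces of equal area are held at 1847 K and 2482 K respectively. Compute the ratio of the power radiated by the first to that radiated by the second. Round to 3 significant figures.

P₁/P₂ ≈ 0.307

With equal areas, P₁/P₂ = (T₁/T₂)⁴ = (1847/2482)⁴ = 0.307.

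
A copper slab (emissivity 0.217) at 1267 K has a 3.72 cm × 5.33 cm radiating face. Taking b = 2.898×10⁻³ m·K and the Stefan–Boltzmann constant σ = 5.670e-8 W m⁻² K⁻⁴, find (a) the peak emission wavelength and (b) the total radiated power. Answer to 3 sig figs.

λ_max ≈ 2.29 μm; P ≈ 62.9 W

(a) λ_max = b/T = 2.898×10⁻³/1267 = 2.287×10⁻⁶ m = 2.29 μm.
Area A = 0.0372 × 0.0533 = 1.98276×10⁻³ m².
(b) P = εσAT⁴ = 0.217×5.670×10⁻⁸×1.98276×10⁻³×(1267)⁴ = 62.9 W.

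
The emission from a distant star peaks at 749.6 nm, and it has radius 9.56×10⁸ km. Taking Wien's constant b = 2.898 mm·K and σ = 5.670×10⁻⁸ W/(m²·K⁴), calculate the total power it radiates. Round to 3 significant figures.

Wien's law: T = b/λ_max = 2.898×10⁻³/7.496×10⁻⁷ = 3866.06 K.
Surface area A = 4πR² = 4π(9.56×10¹¹ m)² = 1.14849×10²⁵ m².
Then P = σAT⁴ = 5.670×10⁻⁸×1.14849×10²⁵×(3866.06)⁴ = 1.45×10³² W.

P ≈ 1.45×10³² W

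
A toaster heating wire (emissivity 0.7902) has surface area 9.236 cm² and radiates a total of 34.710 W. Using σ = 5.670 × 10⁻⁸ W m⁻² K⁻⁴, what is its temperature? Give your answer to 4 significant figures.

Area A = 9.236 cm² = 9.236×10⁻⁴ m².
P = εσAT⁴ ⇒ T = (P/(εσA))^(1/4) = (34.710/(0.7902×5.670×10⁻⁸×9.236×10⁻⁴))^(1/4) = 957.0 K.

T ≈ 957.0 K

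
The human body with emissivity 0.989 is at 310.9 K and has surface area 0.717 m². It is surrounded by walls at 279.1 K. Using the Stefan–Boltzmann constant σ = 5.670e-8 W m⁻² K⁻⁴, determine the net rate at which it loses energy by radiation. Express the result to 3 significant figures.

Area A = 0.717 m².
Net radiated power P_net = εσA(T⁴ − T₀⁴) = 0.989×5.670×10⁻⁸×0.717×(310.9⁴ − 279.1⁴).
T⁴ − T₀⁴ = 9.34293×10⁹ − 6.06791×10⁹ = 3.27502×10⁹ K⁴, so P_net = 132 W.

Net loss ≈ 132 W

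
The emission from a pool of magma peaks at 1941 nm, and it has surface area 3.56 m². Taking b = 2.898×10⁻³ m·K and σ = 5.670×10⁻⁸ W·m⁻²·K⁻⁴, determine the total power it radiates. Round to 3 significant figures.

Wien's law: T = b/λ_max = 2.898×10⁻³/1.941×10⁻⁶ = 1493.04 K.
Area A = 3.56 m².
Then P = σAT⁴ = 5.670×10⁻⁸×3.56×(1493.04)⁴ = 1.00×10⁶ W.

P ≈ 1.00×10⁶ W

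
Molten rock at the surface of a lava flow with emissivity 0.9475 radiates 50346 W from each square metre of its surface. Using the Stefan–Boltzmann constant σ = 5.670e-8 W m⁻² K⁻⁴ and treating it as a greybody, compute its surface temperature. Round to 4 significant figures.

T ≈ 983.9 K

I = εσT⁴, so T = (I/εσ)^(1/4) = (50346/(0.9475×5.670×10⁻⁸))^(1/4) = 983.9 K.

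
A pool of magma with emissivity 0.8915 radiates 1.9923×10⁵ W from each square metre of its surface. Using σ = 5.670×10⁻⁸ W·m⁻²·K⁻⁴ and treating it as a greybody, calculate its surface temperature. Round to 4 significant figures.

I = εσT⁴, so T = (I/εσ)^(1/4) = (1.9923×10⁵/(0.8915×5.670×10⁻⁸))^(1/4) = 1409 K.

T ≈ 1409 K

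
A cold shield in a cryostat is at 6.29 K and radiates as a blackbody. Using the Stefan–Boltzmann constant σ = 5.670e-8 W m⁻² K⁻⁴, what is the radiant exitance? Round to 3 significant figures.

Stefan–Boltzmann: I = σT⁴ = 5.670×10⁻⁸ × (6.29)⁴ = 8.88×10⁻⁵ W/m².

I ≈ 8.88×10⁻⁵ W/m²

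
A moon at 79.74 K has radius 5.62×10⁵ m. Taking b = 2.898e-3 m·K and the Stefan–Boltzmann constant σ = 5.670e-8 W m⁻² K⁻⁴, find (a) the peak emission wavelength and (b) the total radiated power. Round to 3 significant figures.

(a) λ_max = b/T = 2.898×10⁻³/79.74 = 3.634×10⁻⁵ m = 36.3 μm.
Surface area A = 4πR² = 4π(5.62×10⁵ m)² = 3.96901×10¹² m².
(b) P = σAT⁴ = 5.670×10⁻⁸×3.96901×10¹²×(79.74)⁴ = 9.10×10¹² W.

λ_max ≈ 36.3 μm; P ≈ 9.10×10¹² W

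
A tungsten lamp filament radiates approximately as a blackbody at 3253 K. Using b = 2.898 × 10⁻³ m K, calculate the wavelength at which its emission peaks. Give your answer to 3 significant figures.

Wien's displacement law: λ_max = b/T = (2.898×10⁻³ m·K)/(3253 K) = 8.909×10⁻⁷ m.
That is 0.891 μm, in the infrared range.

λ_max ≈ 0.891 μm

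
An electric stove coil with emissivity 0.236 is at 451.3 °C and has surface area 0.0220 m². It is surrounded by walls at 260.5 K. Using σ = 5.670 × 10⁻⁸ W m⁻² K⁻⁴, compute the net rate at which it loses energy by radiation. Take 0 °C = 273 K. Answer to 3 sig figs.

Net loss ≈ 79.7 W

T = 451.3 °C + 273 = 724.3 K.
Area A = 0.0220 m².
Net radiated power P_net = εσA(T⁴ − T₀⁴) = 0.236×5.670×10⁻⁸×0.0220×(724.3⁴ − 260.5⁴).
T⁴ − T₀⁴ = 2.75216×10¹¹ − 4.60501×10⁹ = 2.70611×10¹¹ K⁴, so P_net = 79.7 W.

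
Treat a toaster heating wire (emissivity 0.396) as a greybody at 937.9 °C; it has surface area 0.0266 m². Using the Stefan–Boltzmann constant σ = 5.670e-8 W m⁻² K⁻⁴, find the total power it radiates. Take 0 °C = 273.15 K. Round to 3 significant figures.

T = 937.9 °C + 273.15 = 1211.05 K.
Area A = 0.0266 m².
P = εσAT⁴ = 0.396 × 5.670×10⁻⁸ × 0.0266 × (1211.05)⁴ = 1.28×10³ W.

P ≈ 1.28×10³ W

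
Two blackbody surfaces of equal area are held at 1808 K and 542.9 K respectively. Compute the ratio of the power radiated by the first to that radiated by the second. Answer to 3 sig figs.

P₁/P₂ ≈ 123

With equal areas, P₁/P₂ = (T₁/T₂)⁴ = (1808/542.9)⁴ = 123.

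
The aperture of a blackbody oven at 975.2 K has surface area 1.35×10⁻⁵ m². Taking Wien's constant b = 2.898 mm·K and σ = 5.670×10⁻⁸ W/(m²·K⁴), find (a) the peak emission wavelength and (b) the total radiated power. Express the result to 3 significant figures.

λ_max ≈ 2.97 μm; P ≈ 0.692 W

(a) λ_max = b/T = 2.898×10⁻³/975.2 = 2.972×10⁻⁶ m = 2.97 μm.
Area A = 1.35×10⁻⁵ m².
(b) P = σAT⁴ = 5.670×10⁻⁸×1.35×10⁻⁵×(975.2)⁴ = 0.692 W.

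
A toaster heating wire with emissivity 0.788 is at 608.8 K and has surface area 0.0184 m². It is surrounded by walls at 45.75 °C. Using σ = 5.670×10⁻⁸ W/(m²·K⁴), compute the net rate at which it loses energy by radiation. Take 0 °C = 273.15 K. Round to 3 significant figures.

Net loss ≈ 104 W

Surroundings: T = 45.75 °C + 273.15 = 318.90 K.
Area A = 0.0184 m².
Net radiated power P_net = εσA(T⁴ − T₀⁴) = 0.788×5.670×10⁻⁸×0.0184×(608.8⁴ − 318.90⁴).
T⁴ − T₀⁴ = 1.37372×10¹¹ − 1.03423×10¹⁰ = 1.27030×10¹¹ K⁴, so P_net = 104 W.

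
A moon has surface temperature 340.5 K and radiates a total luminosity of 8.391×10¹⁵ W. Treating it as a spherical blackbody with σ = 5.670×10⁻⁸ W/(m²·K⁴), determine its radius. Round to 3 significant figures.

R ≈ 9.36×10⁵ m

L = 4πR²σT⁴ ⇒ R = √(L/(4πσT⁴)).
σT⁴ = 762.169 W/m², so R = √(8.391×10¹⁵/(4π×762.169)) = 9.36×10⁵ m.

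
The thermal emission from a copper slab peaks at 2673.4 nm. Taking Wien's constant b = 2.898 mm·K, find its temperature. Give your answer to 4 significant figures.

T ≈ 1084 K

Wien's law gives T = b/λ_max = (2.898×10⁻³ m·K)/(2.6734×10⁻⁶ m) = 1084 K.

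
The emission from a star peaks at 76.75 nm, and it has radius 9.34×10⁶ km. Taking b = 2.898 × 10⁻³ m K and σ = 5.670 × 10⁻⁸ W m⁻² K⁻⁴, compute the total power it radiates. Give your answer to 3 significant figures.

Wien's law: T = b/λ_max = 2.898×10⁻³/7.675×10⁻⁸ = 37759.0 K.
Surface area A = 4πR² = 4π(9.34×10⁹ m)² = 1.09623×10²¹ m².
Then P = σAT⁴ = 5.670×10⁻⁸×1.09623×10²¹×(37759.0)⁴ = 1.26×10³² W.

P ≈ 1.26×10³² W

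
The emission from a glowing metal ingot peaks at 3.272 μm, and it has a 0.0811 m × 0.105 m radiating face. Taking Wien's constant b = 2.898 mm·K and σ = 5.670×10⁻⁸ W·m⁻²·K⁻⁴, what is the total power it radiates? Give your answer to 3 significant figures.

Wien's law: T = b/λ_max = 2.898×10⁻³/3.272×10⁻⁶ = 885.697 K.
Area A = 0.0811 × 0.105 = 8.5155×10⁻³ m².
Then P = σAT⁴ = 5.670×10⁻⁸×8.5155×10⁻³×(885.697)⁴ = 297 W.

P ≈ 297 W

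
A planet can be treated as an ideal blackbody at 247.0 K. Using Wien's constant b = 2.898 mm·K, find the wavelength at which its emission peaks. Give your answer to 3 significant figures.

λ_max ≈ 11.7 μm

Wien's displacement law: λ_max = b/T = (2.898×10⁻³ m·K)/(247.0 K) = 1.173×10⁻⁵ m.
That is 11.7 μm, in the infrared range.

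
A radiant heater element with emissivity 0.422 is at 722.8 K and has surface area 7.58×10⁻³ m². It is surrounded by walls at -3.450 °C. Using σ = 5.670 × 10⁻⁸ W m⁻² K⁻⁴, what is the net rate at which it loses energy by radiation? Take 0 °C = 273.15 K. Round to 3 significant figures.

Net loss ≈ 48.5 W

Surroundings: T = -3.450 °C + 273.15 = 269.700 K.
Area A = 7.58×10⁻³ m².
Net radiated power P_net = εσA(T⁴ − T₀⁴) = 0.422×5.670×10⁻⁸×7.58×10⁻³×(722.8⁴ − 269.700⁴).
T⁴ − T₀⁴ = 2.72943×10¹¹ − 5.29083×10⁹ = 2.67652×10¹¹ K⁴, so P_net = 48.5 W.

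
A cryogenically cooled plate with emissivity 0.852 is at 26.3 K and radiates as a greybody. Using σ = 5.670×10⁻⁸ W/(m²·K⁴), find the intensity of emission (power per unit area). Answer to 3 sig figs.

I ≈ 0.0231 W/m²

Stefan–Boltzmann: I = εσT⁴ = 0.852 × 5.670×10⁻⁸ × (26.3)⁴ = 0.0231 W/m².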